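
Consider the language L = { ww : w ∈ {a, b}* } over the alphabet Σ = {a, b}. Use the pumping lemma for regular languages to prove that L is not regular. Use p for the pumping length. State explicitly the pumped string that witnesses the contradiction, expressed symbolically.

a^{p+k} b^p a^p b^p

Toward a contradiction, assume L is regular with pumping length p.
Take w = a^p b^p a^p b^p = uu where u = a^pb^p; then w ∈ L and |w| = 4p ≥ p.
Write w = xyz as guaranteed by the lemma, with |xy| ≤ p and |y| > 0.
Since the first p symbols of w are all a's and |xy| ≤ p, y lies entirely in the leading a-block: y = a^k for some k with 1 ≤ k ≤ p.
Pump with i = 2: xy^2z = a^{p+k} b^p a^p b^p, of length 4p+k. Suppose this equals vv. The string starts with a and ends with b, so v does too; thus the boundary between the two copies of v is a b→a transition. There is exactly one such transition, at position 2p+k, so |v| = 2p+k and |vv| = 4p+2k ≠ 4p+k since k ≥ 1. So xy^2z ∉ L.
Contradiction. Therefore L is not regular.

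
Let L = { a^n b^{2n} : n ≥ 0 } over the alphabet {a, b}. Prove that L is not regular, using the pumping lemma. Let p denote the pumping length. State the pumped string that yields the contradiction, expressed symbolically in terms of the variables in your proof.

a^{p+k} b^{2p}

Suppose for contradiction that L is regular, and let p be the pumping length.
Choose w = a^p b^{2p}, which is in L with |w| = 3p ≥ p.
Write w = xyz as guaranteed by the lemma, with |xy| ≤ p and |y| ≥ 1.
Since the first p symbols of w are all a's and |xy| ≤ p, y lies entirely in the leading a-block: y = a^k for some k with 1 ≤ k ≤ p.
Pump with i = 2: xy^2z = a^{p+k} b^{2p}. For this to lie in L we would need 2p = 2(p+k), which forces k = 0. But k ≥ 1, so xy^2z ∉ L.
This is a contradiction; hence L is not regular.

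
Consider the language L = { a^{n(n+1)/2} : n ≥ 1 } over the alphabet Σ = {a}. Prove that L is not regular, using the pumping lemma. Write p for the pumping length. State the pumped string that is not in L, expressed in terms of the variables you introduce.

Toward a contradiction, assume L is regular with pumping length p.
Take w = a^{p(p+1)/2} ∈ L with |w| = p(p+1)/2 ≥ p.
The pumping lemma gives a decomposition w = xyz where |xy| ≤ p and |y| ≥ 1.
Then y = a^k for some k with 1 ≤ k ≤ p.
Pump with i = 2: xy^2z = a^{p(p+1)/2+k}. Since 1 ≤ k ≤ p, p(p+1)/2 < p(p+1)/2+k ≤ p(p+1)/2+p < (p+1)(p+2)/2, so p(p+1)/2+k is strictly between consecutive triangular numbers. So xy^2z ∉ L.
This is a contradiction; hence L is not regular.

a^{p(p+1)/2+k}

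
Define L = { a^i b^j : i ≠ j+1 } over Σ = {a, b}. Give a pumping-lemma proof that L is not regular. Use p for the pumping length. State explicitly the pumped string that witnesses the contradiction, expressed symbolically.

Assume L is regular; let p be its pumping constant.
Choose w = a^p b^{p+p!-1}. Since p ≠ (p+p!-1)+1 = p+p!, w ∈ L; and |w| ≥ p.
The pumping lemma gives a decomposition w = xyz where |xy| ≤ p and y is nonempty.
The first p characters of w are a's, so xy (and hence y) consists only of a's. Write y = a^k, 1 ≤ k ≤ p.
Since 1 ≤ k ≤ p, k divides p!; set t = 1 + p!/k. Then xy^t z has p + (p!/k)·k = p + p! copies of a. Now the a-count is p+p! and (b-count)+1 = (p+p!-1)+1 = p+p!, so i ≠ j+1 fails. So xy^t z = a^{p+p!} b^{p+p!-1} ∉ L.
This is a contradiction; hence L is not regular.

a^{p+p!} b^{p+p!-1}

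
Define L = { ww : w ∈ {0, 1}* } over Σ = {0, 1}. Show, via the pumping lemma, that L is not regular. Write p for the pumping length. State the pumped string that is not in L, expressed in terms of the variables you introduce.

Assume L is regular; let p be its pumping constant.
Take w = 0^p 1^p 0^p 1^p = uu where u = 0^p1^p; then w ∈ L and |w| = 4p ≥ p.
Write w = xyz as guaranteed by the lemma, with |xy| ≤ p and |y| ≥ 1.
Since the first p symbols of w are all 0's and |xy| ≤ p, y lies entirely in the leading 0-block: y = 0^k for some k with 1 ≤ k ≤ p.
Pump with i = 2: xy^2z = 0^{p+k} 1^p 0^p 1^p, of length 4p+k. Suppose this equals vv. The string starts with 0 and ends with 1, so v does too; thus the boundary between the two copies of v is a 1→0 transition. There is exactly one such transition, at position 2p+k, so |v| = 2p+k and |vv| = 4p+2k ≠ 4p+k since k ≥ 1. So xy^2z ∉ L.
Contradiction. Therefore L is not regular.

0^{p+k} 1^p 0^p 1^p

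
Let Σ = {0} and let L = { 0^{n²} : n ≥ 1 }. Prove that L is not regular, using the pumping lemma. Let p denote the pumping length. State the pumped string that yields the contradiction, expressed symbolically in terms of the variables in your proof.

Toward a contradiction, assume L is regular with pumping length p.
Take w = 0^{p²} ∈ L with |w| = p² ≥ p.
By the pumping lemma, w = xyz with |xy| ≤ p and |y| ≥ 1.
Then y = 0^k for some k with 1 ≤ k ≤ p.
Pump with i = 2: xy^2z = 0^{p²+k}. Since 1 ≤ k ≤ p, p² < p²+k ≤ p²+p < (p+1)², so p²+k lies strictly between consecutive squares and is not a perfect square. So xy^2z ∉ L.
This is a contradiction; hence L is not regular.

0^{p²+k}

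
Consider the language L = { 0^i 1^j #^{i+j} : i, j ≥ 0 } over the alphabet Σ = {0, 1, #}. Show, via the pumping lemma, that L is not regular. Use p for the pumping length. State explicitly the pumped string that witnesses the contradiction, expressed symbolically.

Suppose for contradiction that L is regular, and let p be the pumping length.
Take w = 0^p 1^p #^{2p} ∈ L (with i=j=p, i+j=2p), |w| = 4p ≥ p.
Write w = xyz as guaranteed by the lemma, with |xy| ≤ p and |y| ≥ 1.
The first p characters of w are 0's, so xy (and hence y) consists only of 0's. Write y = 0^k, 1 ≤ k ≤ p.
Consider xy^2z = 0^{p+k} 1^p #^{2p}. Now the 0- and 1-counts sum to 2p+k, but the #-count is 2p ≠ 2p+k. So xy^2z ∉ L.
This contradicts the pumping lemma, so L is not regular.

0^{p+k} 1^p #^{2p}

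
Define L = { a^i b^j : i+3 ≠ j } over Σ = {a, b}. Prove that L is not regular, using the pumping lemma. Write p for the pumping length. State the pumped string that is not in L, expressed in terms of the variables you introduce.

a^{p+p!} b^{p+p!+3}

Toward a contradiction, assume L is regular with pumping length p.
Choose w = a^p b^{p+p!+3}. Since p ≠ (p+p!+3)-3 = p+p!, w ∈ L; and |w| ≥ p.
By the pumping lemma, w = xyz with |xy| ≤ p and |y| ≥ 1.
Since the first p symbols of w are all a's and |xy| ≤ p, y lies entirely in the leading a-block: y = a^k for some k with 1 ≤ k ≤ p.
Since 1 ≤ k ≤ p, k divides p!; set t = 1 + p!/k. Then xy^t z has p + (p!/k)·k = p + p! copies of a. Now the a-count is p+p! and (b-count)-3 = (p+p!+3)-3 = p+p!, so i+3 ≠ j fails. So xy^t z = a^{p+p!} b^{p+p!+3} ∉ L.
This contradicts the pumping lemma, so L is not regular.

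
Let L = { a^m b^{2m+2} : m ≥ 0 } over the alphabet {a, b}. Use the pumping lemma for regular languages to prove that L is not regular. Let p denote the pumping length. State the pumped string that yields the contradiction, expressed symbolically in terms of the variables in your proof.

a^{p+k} b^{2p+2}

Assume L is regular; let p be its pumping constant.
Take w = a^p b^{2p+2}. Then w ∈ L and |w| = 3p+2 ≥ p.
By the pumping lemma, w = xyz with |xy| ≤ p and y is nonempty.
Because |xy| ≤ p and w begins with p copies of a, we have y = a^k with 1 ≤ k ≤ p.
Pump with i = 2: xy^2z = a^{p+k} b^{2p+2}. For this to lie in L we would need 2p+2 = 2(p+k)+2, which forces k = 0. But k ≥ 1, so xy^2z ∉ L.
This contradicts the pumping lemma, so L is not regular.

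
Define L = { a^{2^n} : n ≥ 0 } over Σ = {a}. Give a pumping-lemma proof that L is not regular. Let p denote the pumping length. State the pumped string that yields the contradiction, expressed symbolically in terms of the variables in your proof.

Suppose for contradiction that L is regular, and let p be the pumping length.
Take w = a^{2^p} ∈ L with |w| = 2^p ≥ p.
Write w = xyz as guaranteed by the lemma, with |xy| ≤ p and |y| > 0.
Then y = a^k for some k with 1 ≤ k ≤ p.
Pump with i = 2: xy^2z = a^{2^p+k}. Since 1 ≤ k ≤ p < 2^p, we have 2^p < 2^p+k < 2^{p+1}, so 2^p+k is not a power of 2. So xy^2z ∉ L.
This is a contradiction; hence L is not regular.

a^{2^p+k}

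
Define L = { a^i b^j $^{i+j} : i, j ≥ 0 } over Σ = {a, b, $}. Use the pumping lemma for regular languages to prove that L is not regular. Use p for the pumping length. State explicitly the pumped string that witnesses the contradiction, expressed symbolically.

Assume L is regular; let p be its pumping constant.
Take w = a^p b^p $^{2p} ∈ L (with i=j=p, i+j=2p), |w| = 4p ≥ p.
By the pumping lemma, w = xyz with |xy| ≤ p and |y| > 0.
Since the first p symbols of w are all a's and |xy| ≤ p, y lies entirely in the leading a-block: y = a^k for some k with 1 ≤ k ≤ p.
Consider xy^2z = a^{p+k} b^p $^{2p}. Now the a- and b-counts sum to 2p+k, but the $-count is 2p ≠ 2p+k. So xy^2z ∉ L.
This contradicts the pumping lemma, so L is not regular.

a^{p+k} b^p $^{2p}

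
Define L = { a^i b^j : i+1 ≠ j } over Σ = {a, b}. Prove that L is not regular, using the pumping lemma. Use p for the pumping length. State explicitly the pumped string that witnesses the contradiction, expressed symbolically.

a^{p+p!} b^{p+p!+1}

Suppose for contradiction that L is regular, and let p be the pumping length.
Choose w = a^p b^{p+p!+1}. Since p ≠ (p+p!+1)-1 = p+p!, w ∈ L; and |w| ≥ p.
The pumping lemma gives a decomposition w = xyz where |xy| ≤ p and y is nonempty.
Because |xy| ≤ p and w begins with p copies of a, we have y = a^k with 1 ≤ k ≤ p.
Since 1 ≤ k ≤ p, k divides p!; set t = 1 + p!/k. Then xy^t z has p + (p!/k)·k = p + p! copies of a. Now the a-count is p+p! and (b-count)-1 = (p+p!+1)-1 = p+p!, so i+1 ≠ j fails. So xy^t z = a^{p+p!} b^{p+p!+1} ∉ L.
This contradicts the pumping lemma, so L is not regular.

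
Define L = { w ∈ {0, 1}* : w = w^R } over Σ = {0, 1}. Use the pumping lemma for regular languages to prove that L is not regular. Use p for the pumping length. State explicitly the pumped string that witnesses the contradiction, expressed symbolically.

Toward a contradiction, assume L is regular with pumping length p.
Take w = 0^p 1 0^p, a palindrome of length 2p+1 ≥ p.
Write w = xyz as guaranteed by the lemma, with |xy| ≤ p and |y| ≥ 1.
Since the first p symbols of w are all 0's and |xy| ≤ p, y lies entirely in the leading 0-block: y = 0^k for some k with 1 ≤ k ≤ p.
Pump with i = 2: xy^2z = 0^{p+k} 1 0^p. Its reverse is 0^p 1 0^{p+k}, which differs from xy^2z since k ≥ 1. So xy^2z is not a palindrome and xy^2z ∉ L.
Contradiction. Therefore L is not regular.

0^{p+k} 1 0^p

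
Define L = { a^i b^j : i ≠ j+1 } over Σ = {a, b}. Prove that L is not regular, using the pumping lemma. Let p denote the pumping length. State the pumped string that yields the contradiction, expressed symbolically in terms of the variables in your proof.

Assume L is regular; let p be its pumping constant.
Choose w = a^p b^{p+p!-1}. Since p ≠ (p+p!-1)+1 = p+p!, w ∈ L; and |w| ≥ p.
By the pumping lemma, w = xyz with |xy| ≤ p and |y| > 0.
Because |xy| ≤ p and w begins with p copies of a, we have y = a^k with 1 ≤ k ≤ p.
Since 1 ≤ k ≤ p, k divides p!; set t = 1 + p!/k. Then xy^t z has p + (p!/k)·k = p + p! copies of a. Now the a-count is p+p! and (b-count)+1 = (p+p!-1)+1 = p+p!, so i ≠ j+1 fails. So xy^t z = a^{p+p!} b^{p+p!-1} ∉ L.
Contradiction. Therefore L is not regular.

a^{p+p!} b^{p+p!-1}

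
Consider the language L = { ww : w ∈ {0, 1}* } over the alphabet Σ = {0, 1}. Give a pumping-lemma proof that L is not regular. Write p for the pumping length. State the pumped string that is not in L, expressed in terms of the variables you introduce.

0^{p+k} 1^p 0^p 1^p

Toward a contradiction, assume L is regular with pumping length p.
Take w = 0^p 1^p 0^p 1^p = uu where u = 0^p1^p; then w ∈ L and |w| = 4p ≥ p.
By the pumping lemma, w = xyz with |xy| ≤ p and y is nonempty.
Since the first p symbols of w are all 0's and |xy| ≤ p, y lies entirely in the leading 0-block: y = 0^k for some k with 1 ≤ k ≤ p.
Pump with i = 2: xy^2z = 0^{p+k} 1^p 0^p 1^p, of length 4p+k. Suppose this equals vv. The string starts with 0 and ends with 1, so v does too; thus the boundary between the two copies of v is a 1→0 transition. There is exactly one such transition, at position 2p+k, so |v| = 2p+k and |vv| = 4p+2k ≠ 4p+k since k ≥ 1. So xy^2z ∉ L.
This contradicts the pumping lemma, so L is not regular.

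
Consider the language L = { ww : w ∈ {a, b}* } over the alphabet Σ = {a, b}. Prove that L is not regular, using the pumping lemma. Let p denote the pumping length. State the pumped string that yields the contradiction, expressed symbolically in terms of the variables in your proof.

Assume L is regular. Let p be the pumping length given by the pumping lemma.
Take w = a^p b^p a^p b^p = uu where u = a^pb^p; then w ∈ L and |w| = 4p ≥ p.
The pumping lemma gives a decomposition w = xyz where |xy| ≤ p and |y| ≥ 1.
Because |xy| ≤ p and w begins with p copies of a, we have y = a^k with 1 ≤ k ≤ p.
Pump with i = 2: xy^2z = a^{p+k} b^p a^p b^p, of length 4p+k. Suppose this equals vv. The string starts with a and ends with b, so v does too; thus the boundary between the two copies of v is a b→a transition. There is exactly one such transition, at position 2p+k, so |v| = 2p+k and |vv| = 4p+2k ≠ 4p+k since k ≥ 1. So xy^2z ∉ L.
Contradiction. Therefore L is not regular.

a^{p+k} b^p a^p b^p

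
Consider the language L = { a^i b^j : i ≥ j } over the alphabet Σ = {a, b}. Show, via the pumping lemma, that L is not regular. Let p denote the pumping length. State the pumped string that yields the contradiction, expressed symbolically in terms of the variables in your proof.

Assume L is regular. Let p be the pumping length given by the pumping lemma.
Choose w = a^p b^p ∈ L, with |w| = 2p ≥ p.
By the pumping lemma, w = xyz with |xy| ≤ p and y is nonempty.
Because |xy| ≤ p and w begins with p copies of a, we have y = a^k with 1 ≤ k ≤ p.
Consider xy^0z = xz = a^{p-k} b^p. Since k ≥ 1, the a-count p-k is less than p, so i ≥ j fails; thus xz ∉ L.
This is a contradiction; hence L is not regular.

a^{p-k} b^p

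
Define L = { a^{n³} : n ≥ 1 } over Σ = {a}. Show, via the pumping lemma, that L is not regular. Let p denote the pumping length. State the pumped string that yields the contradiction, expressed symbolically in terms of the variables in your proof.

a^{p³+k}

Assume L is regular. Let p be the pumping length given by the pumping lemma.
Take w = a^{p³} ∈ L with |w| = p³ ≥ p.
The pumping lemma gives a decomposition w = xyz where |xy| ≤ p and |y| ≥ 1.
Then y = a^k for some k with 1 ≤ k ≤ p.
Pump with i = 2: xy^2z = a^{p³+k}. Since 1 ≤ k ≤ p, p³ < p³+k ≤ p³+p < p³+3p²+3p+1 = (p+1)³, so p³+k is not a perfect cube. So xy^2z ∉ L.
This contradicts the pumping lemma, so L is not regular.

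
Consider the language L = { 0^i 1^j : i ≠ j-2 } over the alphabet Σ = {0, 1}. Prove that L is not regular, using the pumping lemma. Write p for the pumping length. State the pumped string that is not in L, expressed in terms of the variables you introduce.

0^{p+p!} 1^{p+p!+2}

Assume L is regular. Let p be the pumping length given by the pumping lemma.
Choose w = 0^p 1^{p+p!+2}. Since p ≠ (p+p!+2)-2 = p+p!, w ∈ L; and |w| ≥ p.
By the pumping lemma, w = xyz with |xy| ≤ p and y is nonempty.
The first p characters of w are 0's, so xy (and hence y) consists only of 0's. Write y = 0^k, 1 ≤ k ≤ p.
Since 1 ≤ k ≤ p, k divides p!; set t = 1 + p!/k. Then xy^t z has p + (p!/k)·k = p + p! copies of 0. Now the 0-count is p+p! and (1-count)-2 = (p+p!+2)-2 = p+p!, so i ≠ j-2 fails. So xy^t z = 0^{p+p!} 1^{p+p!+2} ∉ L.
Contradiction. Therefore L is not regular.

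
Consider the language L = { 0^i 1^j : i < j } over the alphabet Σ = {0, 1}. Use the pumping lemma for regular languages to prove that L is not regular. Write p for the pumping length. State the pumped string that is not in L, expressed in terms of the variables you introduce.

Assume L is regular; let p be its pumping constant.
Choose w = 0^p 1^{p+1} ∈ L, with |w| = 2p+1 ≥ p.
Write w = xyz as guaranteed by the lemma, with |xy| ≤ p and |y| > 0.
Because |xy| ≤ p and w begins with p copies of 0, we have y = 0^k with 1 ≤ k ≤ p.
Consider xy^2z = 0^{p+k} 1^{p+1}. Since k ≥ 1, the 0-count p+k is at least p+1, so i < j fails; thus xy^2z ∉ L.
This contradicts the pumping lemma, so L is not regular.

0^{p+k} 1^{p+1}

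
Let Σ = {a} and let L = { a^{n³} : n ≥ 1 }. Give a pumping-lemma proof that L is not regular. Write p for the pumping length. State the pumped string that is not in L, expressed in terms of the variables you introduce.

Toward a contradiction, assume L is regular with pumping length p.
Take w = a^{p³} ∈ L with |w| = p³ ≥ p.
Write w = xyz as guaranteed by the lemma, with |xy| ≤ p and |y| ≥ 1.
Then y = a^k for some k with 1 ≤ k ≤ p.
Pump with i = 2: xy^2z = a^{p³+k}. Since 1 ≤ k ≤ p, p³ < p³+k ≤ p³+p < p³+3p²+3p+1 = (p+1)³, so p³+k is not a perfect cube. So xy^2z ∉ L.
This contradicts the pumping lemma, so L is not regular.

a^{p³+k}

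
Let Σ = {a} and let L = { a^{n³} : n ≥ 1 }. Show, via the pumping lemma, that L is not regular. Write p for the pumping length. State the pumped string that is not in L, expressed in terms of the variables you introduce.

a^{p³+k}

Toward a contradiction, assume L is regular with pumping length p.
Take w = a^{p³} ∈ L with |w| = p³ ≥ p.
By the pumping lemma, w = xyz with |xy| ≤ p and |y| > 0.
Then y = a^k for some k with 1 ≤ k ≤ p.
Pump with i = 2: xy^2z = a^{p³+k}. Since 1 ≤ k ≤ p, p³ < p³+k ≤ p³+p < p³+3p²+3p+1 = (p+1)³, so p³+k is not a perfect cube. So xy^2z ∉ L.
Contradiction. Therefore L is not regular.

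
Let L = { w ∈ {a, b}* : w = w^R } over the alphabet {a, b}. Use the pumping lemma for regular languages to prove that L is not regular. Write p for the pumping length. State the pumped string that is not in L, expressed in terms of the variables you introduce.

Assume L is regular. Let p be the pumping length given by the pumping lemma.
Take w = a^p b a^p, a palindrome of length 2p+1 ≥ p.
Write w = xyz as guaranteed by the lemma, with |xy| ≤ p and |y| ≥ 1.
The first p characters of w are a's, so xy (and hence y) consists only of a's. Write y = a^k, 1 ≤ k ≤ p.
Pump with i = 2: xy^2z = a^{p+k} b a^p. Its reverse is a^p b a^{p+k}, which differs from xy^2z since k ≥ 1. So xy^2z is not a palindrome and xy^2z ∉ L.
Contradiction. Therefore L is not regular.

a^{p+k} b a^p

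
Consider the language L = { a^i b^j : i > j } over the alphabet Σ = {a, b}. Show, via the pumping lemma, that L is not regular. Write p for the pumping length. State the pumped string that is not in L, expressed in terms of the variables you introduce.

Toward a contradiction, assume L is regular with pumping length p.
Choose w = a^{p+1} b^p ∈ L, with |w| = 2p+1 ≥ p.
Write w = xyz as guaranteed by the lemma, with |xy| ≤ p and |y| ≥ 1.
The first p characters of w are a's, so xy (and hence y) consists only of a's. Write y = a^k, 1 ≤ k ≤ p.
Consider xy^0z = xz = a^{p+1-k} b^p. Since k ≥ 1, the a-count p+1-k is at most p, so i > j fails; thus xz ∉ L.
Contradiction. Therefore L is not regular.

a^{p+1-k} b^p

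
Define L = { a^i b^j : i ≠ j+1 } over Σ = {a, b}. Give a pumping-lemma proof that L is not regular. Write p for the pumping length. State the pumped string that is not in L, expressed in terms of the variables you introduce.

a^{p+p!} b^{p+p!-1}

Toward a contradiction, assume L is regular with pumping length p.
Choose w = a^p b^{p+p!-1}. Since p ≠ (p+p!-1)+1 = p+p!, w ∈ L; and |w| ≥ p.
The pumping lemma gives a decomposition w = xyz where |xy| ≤ p and |y| > 0.
Because |xy| ≤ p and w begins with p copies of a, we have y = a^k with 1 ≤ k ≤ p.
Since 1 ≤ k ≤ p, k divides p!; set t = 1 + p!/k. Then xy^t z has p + (p!/k)·k = p + p! copies of a. Now the a-count is p+p! and (b-count)+1 = (p+p!-1)+1 = p+p!, so i ≠ j+1 fails. So xy^t z = a^{p+p!} b^{p+p!-1} ∉ L.
This contradicts the pumping lemma, so L is not regular.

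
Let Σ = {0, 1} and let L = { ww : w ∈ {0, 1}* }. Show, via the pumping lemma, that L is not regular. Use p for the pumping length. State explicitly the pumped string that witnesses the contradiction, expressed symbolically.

Assume L is regular. Let p be the pumping length given by the pumping lemma.
Take w = 0^p 1^p 0^p 1^p = uu where u = 0^p1^p; then w ∈ L and |w| = 4p ≥ p.
By the pumping lemma, w = xyz with |xy| ≤ p and |y| > 0.
Since the first p symbols of w are all 0's and |xy| ≤ p, y lies entirely in the leading 0-block: y = 0^k for some k with 1 ≤ k ≤ p.
Pump with i = 2: xy^2z = 0^{p+k} 1^p 0^p 1^p, of length 4p+k. Suppose this equals vv. The string starts with 0 and ends with 1, so v does too; thus the boundary between the two copies of v is a 1→0 transition. There is exactly one such transition, at position 2p+k, so |v| = 2p+k and |vv| = 4p+2k ≠ 4p+k since k ≥ 1. So xy^2z ∉ L.
Contradiction. Therefore L is not regular.

0^{p+k} 1^p 0^p 1^p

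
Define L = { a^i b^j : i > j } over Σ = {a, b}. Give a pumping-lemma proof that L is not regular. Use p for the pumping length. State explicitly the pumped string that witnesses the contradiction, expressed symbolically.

Suppose for contradiction that L is regular, and let p be the pumping length.
Choose w = a^{p+1} b^p ∈ L, with |w| = 2p+1 ≥ p.
Write w = xyz as guaranteed by the lemma, with |xy| ≤ p and |y| > 0.
Since the first p symbols of w are all a's and |xy| ≤ p, y lies entirely in the leading a-block: y = a^k for some k with 1 ≤ k ≤ p.
Consider xy^0z = xz = a^{p+1-k} b^p. Since k ≥ 1, the a-count p+1-k is at most p, so i > j fails; thus xz ∉ L.
Contradiction. Therefore L is not regular.

a^{p+1-k} b^p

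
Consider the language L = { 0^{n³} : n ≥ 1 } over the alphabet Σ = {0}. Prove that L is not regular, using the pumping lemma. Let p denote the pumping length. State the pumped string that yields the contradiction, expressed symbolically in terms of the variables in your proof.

Suppose for contradiction that L is regular, and let p be the pumping length.
Take w = 0^{p³} ∈ L with |w| = p³ ≥ p.
Write w = xyz as guaranteed by the lemma, with |xy| ≤ p and |y| ≥ 1.
Then y = 0^k for some k with 1 ≤ k ≤ p.
Pump with i = 2: xy^2z = 0^{p³+k}. Since 1 ≤ k ≤ p, p³ < p³+k ≤ p³+p < p³+3p²+3p+1 = (p+1)³, so p³+k is not a perfect cube. So xy^2z ∉ L.
This is a contradiction; hence L is not regular.

0^{p³+k}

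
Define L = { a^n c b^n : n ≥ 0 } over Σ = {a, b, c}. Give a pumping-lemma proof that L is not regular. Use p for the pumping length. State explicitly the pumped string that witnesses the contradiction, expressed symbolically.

Suppose for contradiction that L is regular, and let p be the pumping length.
Take w = a^p c b^p ∈ L with |w| = 2p+1 ≥ p.
By the pumping lemma, w = xyz with |xy| ≤ p and |y| > 0.
Since the first p symbols of w are all a's and |xy| ≤ p, y lies entirely in the leading a-block: y = a^k for some k with 1 ≤ k ≤ p.
Pump with i = 2: xy^2z = a^{p+k} c b^p, which would require p+k = p. But k ≥ 1, so xy^2z ∉ L.
This contradicts the pumping lemma, so L is not regular.

a^{p+k} c b^p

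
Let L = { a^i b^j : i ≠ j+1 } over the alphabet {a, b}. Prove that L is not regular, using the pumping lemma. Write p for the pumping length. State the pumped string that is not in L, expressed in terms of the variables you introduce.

Toward a contradiction, assume L is regular with pumping length p.
Choose w = a^p b^{p+p!-1}. Since p ≠ (p+p!-1)+1 = p+p!, w ∈ L; and |w| ≥ p.
Write w = xyz as guaranteed by the lemma, with |xy| ≤ p and |y| ≥ 1.
Because |xy| ≤ p and w begins with p copies of a, we have y = a^k with 1 ≤ k ≤ p.
Since 1 ≤ k ≤ p, k divides p!; set t = 1 + p!/k. Then xy^t z has p + (p!/k)·k = p + p! copies of a. Now the a-count is p+p! and (b-count)+1 = (p+p!-1)+1 = p+p!, so i ≠ j+1 fails. So xy^t z = a^{p+p!} b^{p+p!-1} ∉ L.
This is a contradiction; hence L is not regular.

a^{p+p!} b^{p+p!-1}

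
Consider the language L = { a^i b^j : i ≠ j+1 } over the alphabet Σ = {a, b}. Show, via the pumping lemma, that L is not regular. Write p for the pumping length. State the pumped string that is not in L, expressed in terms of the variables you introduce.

a^{p+p!} b^{p+p!-1}

Assume L is regular. Let p be the pumping length given by the pumping lemma.
Choose w = a^p b^{p+p!-1}. Since p ≠ (p+p!-1)+1 = p+p!, w ∈ L; and |w| ≥ p.
By the pumping lemma, w = xyz with |xy| ≤ p and |y| > 0.
Since the first p symbols of w are all a's and |xy| ≤ p, y lies entirely in the leading a-block: y = a^k for some k with 1 ≤ k ≤ p.
Since 1 ≤ k ≤ p, k divides p!; set t = 1 + p!/k. Then xy^t z has p + (p!/k)·k = p + p! copies of a. Now the a-count is p+p! and (b-count)+1 = (p+p!-1)+1 = p+p!, so i ≠ j+1 fails. So xy^t z = a^{p+p!} b^{p+p!-1} ∉ L.
This contradicts the pumping lemma, so L is not regular.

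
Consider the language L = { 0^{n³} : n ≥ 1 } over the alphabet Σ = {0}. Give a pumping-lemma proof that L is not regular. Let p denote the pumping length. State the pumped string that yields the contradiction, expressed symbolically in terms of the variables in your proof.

Toward a contradiction, assume L is regular with pumping length p.
Take w = 0^{p³} ∈ L with |w| = p³ ≥ p.
Write w = xyz as guaranteed by the lemma, with |xy| ≤ p and |y| > 0.
Then y = 0^k for some k with 1 ≤ k ≤ p.
Pump with i = 2: xy^2z = 0^{p³+k}. Since 1 ≤ k ≤ p, p³ < p³+k ≤ p³+p < p³+3p²+3p+1 = (p+1)³, so p³+k is not a perfect cube. So xy^2z ∉ L.
This contradicts the pumping lemma, so L is not regular.

0^{p³+k}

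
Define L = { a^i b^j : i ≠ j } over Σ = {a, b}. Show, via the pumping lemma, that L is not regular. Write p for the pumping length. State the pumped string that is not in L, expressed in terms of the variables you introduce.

a^{p+p!} b^{p+p!}

Assume L is regular; let p be its pumping constant.
Choose w = a^p b^{p+p!}. Since p ≠ p+p!, w ∈ L; and |w| ≥ p.
By the pumping lemma, w = xyz with |xy| ≤ p and |y| > 0.
Because |xy| ≤ p and w begins with p copies of a, we have y = a^k with 1 ≤ k ≤ p.
Since 1 ≤ k ≤ p, k divides p!; set t = 1 + p!/k. Then xy^t z has p + (p!/k)·k = p + p! copies of a. Now the a-count equals the b-count, so i ≠ j fails. So xy^t z = a^{p+p!} b^{p+p!} ∉ L.
This is a contradiction; hence L is not regular.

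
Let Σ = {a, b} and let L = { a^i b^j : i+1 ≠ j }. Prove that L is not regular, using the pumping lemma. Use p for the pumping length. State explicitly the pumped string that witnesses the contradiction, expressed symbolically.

a^{p+p!} b^{p+p!+1}

Assume L is regular. Let p be the pumping length given by the pumping lemma.
Choose w = a^p b^{p+p!+1}. Since p ≠ (p+p!+1)-1 = p+p!, w ∈ L; and |w| ≥ p.
By the pumping lemma, w = xyz with |xy| ≤ p and |y| ≥ 1.
Because |xy| ≤ p and w begins with p copies of a, we have y = a^k with 1 ≤ k ≤ p.
Since 1 ≤ k ≤ p, k divides p!; set t = 1 + p!/k. Then xy^t z has p + (p!/k)·k = p + p! copies of a. Now the a-count is p+p! and (b-count)-1 = (p+p!+1)-1 = p+p!, so i+1 ≠ j fails. So xy^t z = a^{p+p!} b^{p+p!+1} ∉ L.
This contradicts the pumping lemma, so L is not regular.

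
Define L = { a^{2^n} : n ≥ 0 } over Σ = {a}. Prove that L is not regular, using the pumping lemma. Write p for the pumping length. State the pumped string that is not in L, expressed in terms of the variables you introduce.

a^{2^p+k}

Toward a contradiction, assume L is regular with pumping length p.
Take w = a^{2^p} ∈ L with |w| = 2^p ≥ p.
The pumping lemma gives a decomposition w = xyz where |xy| ≤ p and |y| > 0.
Then y = a^k for some k with 1 ≤ k ≤ p.
Pump with i = 2: xy^2z = a^{2^p+k}. Since 1 ≤ k ≤ p < 2^p, we have 2^p < 2^p+k < 2^{p+1}, so 2^p+k is not a power of 2. So xy^2z ∉ L.
This contradicts the pumping lemma, so L is not regular.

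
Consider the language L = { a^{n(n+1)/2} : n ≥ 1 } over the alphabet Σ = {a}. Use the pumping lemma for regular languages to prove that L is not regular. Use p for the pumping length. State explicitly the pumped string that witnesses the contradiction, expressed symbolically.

a^{p(p+1)/2+k}

Suppose for contradiction that L is regular, and let p be the pumping length.
Take w = a^{p(p+1)/2} ∈ L with |w| = p(p+1)/2 ≥ p.
The pumping lemma gives a decomposition w = xyz where |xy| ≤ p and |y| > 0.
Then y = a^k for some k with 1 ≤ k ≤ p.
Pump with i = 2: xy^2z = a^{p(p+1)/2+k}. Since 1 ≤ k ≤ p, p(p+1)/2 < p(p+1)/2+k ≤ p(p+1)/2+p < (p+1)(p+2)/2, so p(p+1)/2+k is strictly between consecutive triangular numbers. So xy^2z ∉ L.
This contradicts the pumping lemma, so L is not regular.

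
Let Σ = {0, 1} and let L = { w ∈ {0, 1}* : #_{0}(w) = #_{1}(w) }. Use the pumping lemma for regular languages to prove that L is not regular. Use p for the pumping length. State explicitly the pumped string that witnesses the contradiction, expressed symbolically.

Suppose for contradiction that L is regular, and let p be the pumping length.
Choose w = 0^p 1^p ∈ L with |w| = 2p ≥ p.
Write w = xyz as guaranteed by the lemma, with |xy| ≤ p and y is nonempty.
The first p characters of w are 0's, so xy (and hence y) consists only of 0's. Write y = 0^k, 1 ≤ k ≤ p.
Pump with i = 2: xy^2z = 0^{p+k} 1^p has p+k occurrences of 0 but only p of 1. Since k ≥ 1 the counts differ, so xy^2z ∉ L.
This contradicts the pumping lemma, so L is not regular.

0^{p+k} 1^p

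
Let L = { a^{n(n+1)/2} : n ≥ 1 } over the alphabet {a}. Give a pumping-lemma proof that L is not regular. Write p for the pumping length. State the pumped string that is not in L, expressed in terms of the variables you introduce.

Suppose for contradiction that L is regular, and let p be the pumping length.
Take w = a^{p(p+1)/2} ∈ L with |w| = p(p+1)/2 ≥ p.
By the pumping lemma, w = xyz with |xy| ≤ p and y is nonempty.
Then y = a^k for some k with 1 ≤ k ≤ p.
Pump with i = 2: xy^2z = a^{p(p+1)/2+k}. Since 1 ≤ k ≤ p, p(p+1)/2 < p(p+1)/2+k ≤ p(p+1)/2+p < (p+1)(p+2)/2, so p(p+1)/2+k is strictly between consecutive triangular numbers. So xy^2z ∉ L.
This contradicts the pumping lemma, so L is not regular.

a^{p(p+1)/2+k}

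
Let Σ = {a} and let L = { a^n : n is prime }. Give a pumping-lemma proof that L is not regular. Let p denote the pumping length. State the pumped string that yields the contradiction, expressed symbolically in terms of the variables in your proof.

a^{q(1+k)}

Suppose for contradiction that L is regular, and let p be the pumping length.
Let q be a prime with q ≥ p+2 (infinitely many primes exist), and take w = a^q ∈ L with |w| = q ≥ p.
By the pumping lemma, w = xyz with |xy| ≤ p and y is nonempty.
Then y = a^k for some k with 1 ≤ k ≤ p.
Since 1 ≤ k ≤ p, |xz| = q-k. Pump with i = q+1: |xy^{q+1}z| = (q-k)+(q+1)k = q+qk = q(1+k), which is composite (both factors ≥ 2). So xy^{q+1}z = a^{q(1+k)} ∉ L.
This is a contradiction; hence L is not regular.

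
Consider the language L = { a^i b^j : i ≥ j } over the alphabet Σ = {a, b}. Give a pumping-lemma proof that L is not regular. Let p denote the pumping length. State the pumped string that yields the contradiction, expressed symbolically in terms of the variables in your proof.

Assume L is regular. Let p be the pumping length given by the pumping lemma.
Choose w = a^p b^p ∈ L, with |w| = 2p ≥ p.
The pumping lemma gives a decomposition w = xyz where |xy| ≤ p and y is nonempty.
The first p characters of w are a's, so xy (and hence y) consists only of a's. Write y = a^k, 1 ≤ k ≤ p.
Consider xy^0z = xz = a^{p-k} b^p. Since k ≥ 1, the a-count p-k is less than p, so i ≥ j fails; thus xz ∉ L.
This contradicts the pumping lemma, so L is not regular.

a^{p-k} b^p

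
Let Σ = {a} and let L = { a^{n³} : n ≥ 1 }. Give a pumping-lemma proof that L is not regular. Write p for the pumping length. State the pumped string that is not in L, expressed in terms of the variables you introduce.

Assume L is regular. Let p be the pumping length given by the pumping lemma.
Take w = a^{p³} ∈ L with |w| = p³ ≥ p.
By the pumping lemma, w = xyz with |xy| ≤ p and y is nonempty.
Then y = a^k for some k with 1 ≤ k ≤ p.
Pump with i = 2: xy^2z = a^{p³+k}. Since 1 ≤ k ≤ p, p³ < p³+k ≤ p³+p < p³+3p²+3p+1 = (p+1)³, so p³+k is not a perfect cube. So xy^2z ∉ L.
This is a contradiction; hence L is not regular.

a^{p³+k}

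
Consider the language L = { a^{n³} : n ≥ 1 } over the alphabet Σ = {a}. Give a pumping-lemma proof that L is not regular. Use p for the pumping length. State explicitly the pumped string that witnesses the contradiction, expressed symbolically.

Assume L is regular; let p be its pumping constant.
Take w = a^{p³} ∈ L with |w| = p³ ≥ p.
Write w = xyz as guaranteed by the lemma, with |xy| ≤ p and y is nonempty.
Then y = a^k for some k with 1 ≤ k ≤ p.
Pump with i = 2: xy^2z = a^{p³+k}. Since 1 ≤ k ≤ p, p³ < p³+k ≤ p³+p < p³+3p²+3p+1 = (p+1)³, so p³+k is not a perfect cube. So xy^2z ∉ L.
This is a contradiction; hence L is not regular.

a^{p³+k}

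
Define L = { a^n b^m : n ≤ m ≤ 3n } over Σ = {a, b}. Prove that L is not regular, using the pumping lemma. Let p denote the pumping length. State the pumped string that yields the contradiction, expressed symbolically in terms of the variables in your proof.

a^{p+k} b^p

Assume L is regular; let p be its pumping constant.
Take w = a^p b^p ∈ L (since p ≤ p ≤ 3p), with |w| = 2p ≥ p.
Write w = xyz as guaranteed by the lemma, with |xy| ≤ p and y is nonempty.
Since the first p symbols of w are all a's and |xy| ≤ p, y lies entirely in the leading a-block: y = a^k for some k with 1 ≤ k ≤ p.
Pump with i = 2: xy^2z = a^{p+k} b^p. Now n = p+k > p = m, so the condition n ≤ m fails. Thus xy^2z ∉ L.
This is a contradiction; hence L is not regular.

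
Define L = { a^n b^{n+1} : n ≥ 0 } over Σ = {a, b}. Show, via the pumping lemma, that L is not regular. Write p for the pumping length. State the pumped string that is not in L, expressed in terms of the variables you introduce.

Suppose for contradiction that L is regular, and let p be the pumping length.
Choose w = a^p b^{p+1}, which is in L with |w| = 2p+1 ≥ p.
The pumping lemma gives a decomposition w = xyz where |xy| ≤ p and |y| ≥ 1.
Since the first p symbols of w are all a's and |xy| ≤ p, y lies entirely in the leading a-block: y = a^k for some k with 1 ≤ k ≤ p.
Pump with i = 2: xy^2z = a^{p+k} b^{p+1}. For this to lie in L we would need p+1 = (p+k)+1, which forces k = 0. But k ≥ 1, so xy^2z ∉ L.
This is a contradiction; hence L is not regular.

a^{p+k} b^{p+1}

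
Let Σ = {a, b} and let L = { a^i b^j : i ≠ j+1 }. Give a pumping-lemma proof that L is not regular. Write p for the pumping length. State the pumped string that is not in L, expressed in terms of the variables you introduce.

a^{p+p!} b^{p+p!-1}

Assume L is regular. Let p be the pumping length given by the pumping lemma.
Choose w = a^p b^{p+p!-1}. Since p ≠ (p+p!-1)+1 = p+p!, w ∈ L; and |w| ≥ p.
The pumping lemma gives a decomposition w = xyz where |xy| ≤ p and y is nonempty.
Because |xy| ≤ p and w begins with p copies of a, we have y = a^k with 1 ≤ k ≤ p.
Since 1 ≤ k ≤ p, k divides p!; set t = 1 + p!/k. Then xy^t z has p + (p!/k)·k = p + p! copies of a. Now the a-count is p+p! and (b-count)+1 = (p+p!-1)+1 = p+p!, so i ≠ j+1 fails. So xy^t z = a^{p+p!} b^{p+p!-1} ∉ L.
Contradiction. Therefore L is not regular.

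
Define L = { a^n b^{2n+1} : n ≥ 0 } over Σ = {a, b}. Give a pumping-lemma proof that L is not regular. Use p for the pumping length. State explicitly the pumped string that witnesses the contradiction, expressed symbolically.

Suppose for contradiction that L is regular, and let p be the pumping length.
Choose w = a^p b^{2p+1}, which is in L with |w| = 3p+1 ≥ p.
By the pumping lemma, w = xyz with |xy| ≤ p and |y| > 0.
Because |xy| ≤ p and w begins with p copies of a, we have y = a^k with 1 ≤ k ≤ p.
Pump with i = 2: xy^2z = a^{p+k} b^{2p+1}. For this to lie in L we would need 2p+1 = 2(p+k)+1, which forces k = 0. But k ≥ 1, so xy^2z ∉ L.
This is a contradiction; hence L is not regular.

a^{p+k} b^{2p+1}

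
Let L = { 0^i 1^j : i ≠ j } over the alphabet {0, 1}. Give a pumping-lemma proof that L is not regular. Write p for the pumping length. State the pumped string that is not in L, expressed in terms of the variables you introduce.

Assume L is regular; let p be its pumping constant.
Choose w = 0^p 1^{p+p!}. Since p ≠ p+p!, w ∈ L; and |w| ≥ p.
The pumping lemma gives a decomposition w = xyz where |xy| ≤ p and y is nonempty.
Since the first p symbols of w are all 0's and |xy| ≤ p, y lies entirely in the leading 0-block: y = 0^k for some k with 1 ≤ k ≤ p.
Since 1 ≤ k ≤ p, k divides p!; set t = 1 + p!/k. Then xy^t z has p + (p!/k)·k = p + p! copies of 0. Now the 0-count equals the 1-count, so i ≠ j fails. So xy^t z = 0^{p+p!} 1^{p+p!} ∉ L.
Contradiction. Therefore L is not regular.

0^{p+p!} 1^{p+p!}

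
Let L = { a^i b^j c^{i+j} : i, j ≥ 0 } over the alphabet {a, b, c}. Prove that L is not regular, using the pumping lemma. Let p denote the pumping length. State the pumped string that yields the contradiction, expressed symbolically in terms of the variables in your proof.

Suppose for contradiction that L is regular, and let p be the pumping length.
Take w = a^p b^p c^{2p} ∈ L (with i=j=p, i+j=2p), |w| = 4p ≥ p.
Write w = xyz as guaranteed by the lemma, with |xy| ≤ p and |y| > 0.
Because |xy| ≤ p and w begins with p copies of a, we have y = a^k with 1 ≤ k ≤ p.
Consider xy^2z = a^{p+k} b^p c^{2p}. Now the a- and b-counts sum to 2p+k, but the c-count is 2p ≠ 2p+k. So xy^2z ∉ L.
This is a contradiction; hence L is not regular.

a^{p+k} b^p c^{2p}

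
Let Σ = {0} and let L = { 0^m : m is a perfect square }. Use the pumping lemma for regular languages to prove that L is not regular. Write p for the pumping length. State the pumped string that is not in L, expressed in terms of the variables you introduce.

0^{p²+k}

Assume L is regular; let p be its pumping constant.
Take w = 0^{p²} ∈ L with |w| = p² ≥ p.
Write w = xyz as guaranteed by the lemma, with |xy| ≤ p and y is nonempty.
Then y = 0^k for some k with 1 ≤ k ≤ p.
Pump with i = 2: xy^2z = 0^{p²+k}. Since 1 ≤ k ≤ p, p² < p²+k ≤ p²+p < (p+1)², so p²+k lies strictly between consecutive squares and is not a perfect square. So xy^2z ∉ L.
This contradicts the pumping lemma, so L is not regular.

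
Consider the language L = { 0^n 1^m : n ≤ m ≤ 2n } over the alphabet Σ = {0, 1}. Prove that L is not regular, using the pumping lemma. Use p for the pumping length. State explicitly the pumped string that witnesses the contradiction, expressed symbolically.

Toward a contradiction, assume L is regular with pumping length p.
Take w = 0^p 1^p ∈ L (since p ≤ p ≤ 2p), with |w| = 2p ≥ p.
By the pumping lemma, w = xyz with |xy| ≤ p and |y| > 0.
Since the first p symbols of w are all 0's and |xy| ≤ p, y lies entirely in the leading 0-block: y = 0^k for some k with 1 ≤ k ≤ p.
Pump with i = 2: xy^2z = 0^{p+k} 1^p. Now n = p+k > p = m, so the condition n ≤ m fails. Thus xy^2z ∉ L.
Contradiction. Therefore L is not regular.

0^{p+k} 1^p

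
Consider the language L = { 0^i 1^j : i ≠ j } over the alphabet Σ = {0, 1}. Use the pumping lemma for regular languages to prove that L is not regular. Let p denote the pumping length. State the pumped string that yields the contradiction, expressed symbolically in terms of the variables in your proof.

Assume L is regular; let p be its pumping constant.
Choose w = 0^p 1^{p+p!}. Since p ≠ p+p!, w ∈ L; and |w| ≥ p.
By the pumping lemma, w = xyz with |xy| ≤ p and y is nonempty.
Because |xy| ≤ p and w begins with p copies of 0, we have y = 0^k with 1 ≤ k ≤ p.
Since 1 ≤ k ≤ p, k divides p!; set t = 1 + p!/k. Then xy^t z has p + (p!/k)·k = p + p! copies of 0. Now the 0-count equals the 1-count, so i ≠ j fails. So xy^t z = 0^{p+p!} 1^{p+p!} ∉ L.
This is a contradiction; hence L is not regular.

0^{p+p!} 1^{p+p!}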